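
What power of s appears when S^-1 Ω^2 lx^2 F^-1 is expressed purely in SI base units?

S = 1/Ω (conductance is reciprocal resistance),
    = kg⁻¹·m⁻²·s³·A².
So S⁻¹ = kg·m²·s⁻³·A⁻².
Ω = V/A (resistance = voltage per current),
    = kg·m²·s⁻³·A⁻².
So Ω² = kg²·m⁴·s⁻⁶·A⁻⁴.
lx = lm/m² (illuminance = luminous flux per area),
    = m⁻²·cd.
So lx² = m⁻⁴·cd².
F = C/V (capacitance = charge per voltage),
    = A·s/(kg·m²·s⁻³·A⁻¹) (substituting C and V),
    = kg⁻¹·m⁻²·s⁴·A².
So F⁻¹ = kg·m²·s⁻⁴·A⁻².
Combining: S⁻¹·Ω²·lx²·F⁻¹ = (kg·m²·s⁻³·A⁻²) · (kg²·m⁴·s⁻⁶·A⁻⁴) · (m⁻⁴·cd²) · (kg·m²·s⁻⁴·A⁻²) = kg⁴·m⁴·s⁻¹³·A⁻⁸·cd².
The exponent of s is -13.

-13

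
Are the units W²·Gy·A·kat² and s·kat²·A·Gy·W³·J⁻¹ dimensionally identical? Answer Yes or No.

Left side:
  W = J/s (power = energy per time),
      = kg·m²·s⁻³.
  So W² = kg²·m⁴·s⁻⁶.
  Gy = J/kg (absorbed dose = energy per mass),
      = m²·s⁻².
  kat = mol/s = s⁻¹·mol (catalytic activity).
  So kat² = s⁻²·mol².
  Combining: W²·Gy·A·kat² = (kg²·m⁴·s⁻⁶) · (m²·s⁻²) · A · (s⁻²·mol²) = kg²·m⁶·s⁻¹⁰·A·mol².
Right side:
  kat = mol/s = s⁻¹·mol (catalytic activity).
  So kat² = s⁻²·mol².
  Gy = J/kg (absorbed dose = energy per mass),
      = m²·s⁻².
  W = J/s (power = energy per time),
      = kg·m²·s⁻³.
  So W³ = kg³·m⁶·s⁻⁹.
  J = N·m (work = force × distance),
      = kg·m²·s⁻².
  So J⁻¹ = kg⁻¹·m⁻²·s².
  Combining: s·kat²·A·Gy·W³·J⁻¹ = s · (s⁻²·mol²) · A · (m²·s⁻²) · (kg³·m⁶·s⁻⁹) · (kg⁻¹·m⁻²·s²) = kg²·m⁶·s⁻¹⁰·A·mol².
Both reduce to kg²·m⁶·s⁻¹⁰·A·mol².

Yes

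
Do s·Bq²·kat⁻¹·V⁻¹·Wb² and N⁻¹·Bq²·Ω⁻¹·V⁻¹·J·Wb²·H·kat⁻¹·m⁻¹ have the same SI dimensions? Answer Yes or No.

Left side:
  Bq = s⁻¹.
  So Bq² = s⁻².
  kat = s⁻¹·mol.
  So kat⁻¹ = s·mol⁻¹.
  V = kg·m²·s⁻³·A⁻¹.
  So V⁻¹ = kg⁻¹·m⁻²·s³·A.
  Wb = kg·m²·s⁻²·A⁻¹.
  So Wb² = kg²·m⁴·s⁻⁴·A⁻².
  Combining: s·Bq²·kat⁻¹·V⁻¹·Wb² = s · s⁻² · (s·mol⁻¹) · (kg⁻¹·m⁻²·s³·A) · (kg²·m⁴·s⁻⁴·A⁻²) = kg·m²·s⁻¹·A⁻¹·mol⁻¹.
Right side:
  N = kg·m/s² = kg·m·s⁻² (force = mass × acceleration).
  So N⁻¹ = kg⁻¹·m⁻¹·s².
  Bq = 1/s = s⁻¹ (activity is decays per second).
  So Bq² = s⁻².
  Ω = V/A (resistance = voltage per current),
      = kg·m²·s⁻³·A⁻².
  So Ω⁻¹ = kg⁻¹·m⁻²·s³·A².
  V = W/A (potential = power per current),
      = kg·m²·s⁻³·A⁻¹.
  So V⁻¹ = kg⁻¹·m⁻²·s³·A.
  J = N·m (work = force × distance),
      = kg·m²·s⁻².
  Wb = V·s (flux: a volt is a weber per second),
      = kg·m²·s⁻²·A⁻¹.
  So Wb² = kg²·m⁴·s⁻⁴·A⁻².
  H = Wb/A (inductance = flux per current),
      = kg·m²·s⁻²·A⁻².
  kat = mol/s = s⁻¹·mol (catalytic activity).
  So kat⁻¹ = s·mol⁻¹.
  Combining: N⁻¹·Bq²·Ω⁻¹·V⁻¹·J·Wb²·H·kat⁻¹·m⁻¹ = (kg⁻¹·m⁻¹·s²) · s⁻² · (kg⁻¹·m⁻²·s³·A²) · (kg⁻¹·m⁻²·s³·A) · (kg·m²·s⁻²) · (kg²·m⁴·s⁻⁴·A⁻²) · (kg·m²·s⁻²·A⁻²) · (s·mol⁻¹) · m⁻¹ = kg·m²·s⁻¹·A⁻¹·mol⁻¹.
Both reduce to kg·m²·s⁻¹·A⁻¹·mol⁻¹.

Yes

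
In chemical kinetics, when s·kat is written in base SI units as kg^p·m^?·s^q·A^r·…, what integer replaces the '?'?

kat = mol/s = s⁻¹·mol (catalytic activity).
Combining: s·kat = s · (s⁻¹·mol) = mol.
The exponent of m is 0.

0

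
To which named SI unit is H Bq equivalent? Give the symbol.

Ω

H = Wb/A (inductance = flux per current),
    = kg·m²·s⁻²·A⁻².
Bq = 1/s = s⁻¹ (activity is decays per second).
Combining: H·Bq = (kg·m²·s⁻²·A⁻²) · s⁻¹ = kg·m²·s⁻³·A⁻².
kg·m²·s⁻³·A⁻² is the base-SI form of the ohm.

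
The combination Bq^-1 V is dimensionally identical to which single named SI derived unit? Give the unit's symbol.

Wb

Bq = 1/s = s⁻¹ (activity is decays per second).
So Bq⁻¹ = s.
V = W/A (potential = power per current),
    = kg·m²·s⁻³·A⁻¹.
Combining: Bq⁻¹·V = s · (kg·m²·s⁻³·A⁻¹) = kg·m²·s⁻²·A⁻¹.
kg·m²·s⁻²·A⁻¹ is the base-SI form of the weber.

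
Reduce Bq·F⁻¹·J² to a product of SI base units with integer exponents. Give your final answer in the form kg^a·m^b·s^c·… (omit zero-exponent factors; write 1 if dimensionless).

Bq = 1/s = s⁻¹ (activity is decays per second).
F = C/V (capacitance = charge per voltage),
    = A·s/(kg·m²·s⁻³·A⁻¹) (substituting C and V),
    = kg⁻¹·m⁻²·s⁴·A².
So F⁻¹ = kg·m²·s⁻⁴·A⁻².
J = N·m (work = force × distance),
    = kg·m²·s⁻².
So J² = kg²·m⁴·s⁻⁴.
Combining: Bq·F⁻¹·J² = s⁻¹ · (kg·m²·s⁻⁴·A⁻²) · (kg²·m⁴·s⁻⁴) = kg³·m⁶·s⁻⁹·A⁻².

kg³·m⁶·s⁻⁹·A⁻²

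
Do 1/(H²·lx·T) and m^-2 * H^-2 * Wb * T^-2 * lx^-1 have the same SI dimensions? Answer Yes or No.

Left side:
  H = Wb/A (inductance = flux per current),
      = kg·m²·s⁻²·A⁻².
  So H⁻² = kg⁻²·m⁻⁴·s⁴·A⁴.
  lx = lm/m² (illuminance = luminous flux per area),
      = m⁻²·cd.
  So lx⁻¹ = m²·cd⁻¹.
  T = Wb/m² (flux density = flux per area),
      = kg·s⁻²·A⁻¹.
  So T⁻¹ = kg⁻¹·s²·A.
  Combining: H⁻²·lx⁻¹·T⁻¹ = (kg⁻²·m⁻⁴·s⁴·A⁴) · (m²·cd⁻¹) · (kg⁻¹·s²·A) = kg⁻³·m⁻²·s⁶·A⁵·cd⁻¹.
Right side:
  H = Wb/A (inductance = flux per current),
      = kg·m²·s⁻²·A⁻².
  So H⁻² = kg⁻²·m⁻⁴·s⁴·A⁴.
  Wb = V·s (flux: a volt is a weber per second),
      = kg·m²·s⁻²·A⁻¹.
  T = Wb/m² (flux density = flux per area),
      = kg·s⁻²·A⁻¹.
  So T⁻² = kg⁻²·s⁴·A².
  lx = lm/m² (illuminance = luminous flux per area),
      = m⁻²·cd.
  So lx⁻¹ = m²·cd⁻¹.
  Combining: m⁻²·H⁻²·Wb·T⁻²·lx⁻¹ = m⁻² · (kg⁻²·m⁻⁴·s⁴·A⁴) · (kg·m²·s⁻²·A⁻¹) · (kg⁻²·s⁴·A²) · (m²·cd⁻¹) = kg⁻³·m⁻²·s⁶·A⁵·cd⁻¹.
Both reduce to kg⁻³·m⁻²·s⁶·A⁵·cd⁻¹.

Yes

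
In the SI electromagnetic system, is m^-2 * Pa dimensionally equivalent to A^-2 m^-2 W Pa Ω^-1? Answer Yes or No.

Left side:
  Pa = N/m² (pressure = force per area),
      = kg·m⁻¹·s⁻².
  Combining: m⁻²·Pa = m⁻² · (kg·m⁻¹·s⁻²) = kg·m⁻³·s⁻².
Right side:
  W = J/s (power = energy per time),
      = kg·m²·s⁻³.
  Pa = N/m² (pressure = force per area),
      = kg·m⁻¹·s⁻².
  Ω = V/A (resistance = voltage per current),
      = kg·m²·s⁻³·A⁻².
  So Ω⁻¹ = kg⁻¹·m⁻²·s³·A².
  Combining: A⁻²·m⁻²·W·Pa·Ω⁻¹ = A⁻² · m⁻² · (kg·m²·s⁻³) · (kg·m⁻¹·s⁻²) · (kg⁻¹·m⁻²·s³·A²) = kg·m⁻³·s⁻².
Both reduce to kg·m⁻³·s⁻².

Yes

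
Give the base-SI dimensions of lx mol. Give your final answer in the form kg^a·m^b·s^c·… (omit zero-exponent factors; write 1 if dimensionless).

m⁻²·mol·cd

lx = lm/m² (illuminance = luminous flux per area),
    = m⁻²·cd.
Combining: lx·mol = (m⁻²·cd) · mol = m⁻²·mol·cd.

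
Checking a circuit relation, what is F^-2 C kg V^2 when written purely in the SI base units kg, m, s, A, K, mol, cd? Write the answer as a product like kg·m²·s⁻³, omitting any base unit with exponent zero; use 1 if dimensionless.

F = kg⁻¹·m⁻²·s⁴·A².
So F⁻² = kg²·m⁴·s⁻⁸·A⁻⁴.
C = s·A.
V = kg·m²·s⁻³·A⁻¹.
So V² = kg²·m⁴·s⁻⁶·A⁻².
Combining: F⁻²·C·kg·V² = (kg²·m⁴·s⁻⁸·A⁻⁴) · (s·A) · kg · (kg²·m⁴·s⁻⁶·A⁻²) = kg⁵·m⁸·s⁻¹³·A⁻⁵.

kg⁵·m⁸·s⁻¹³·A⁻⁵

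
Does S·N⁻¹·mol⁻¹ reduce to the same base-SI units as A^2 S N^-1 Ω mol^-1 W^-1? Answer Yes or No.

Yes

Left side:
  S = kg⁻¹·m⁻²·s³·A².
  N = kg·m·s⁻².
  So N⁻¹ = kg⁻¹·m⁻¹·s².
  Combining: S·N⁻¹·mol⁻¹ = (kg⁻¹·m⁻²·s³·A²) · (kg⁻¹·m⁻¹·s²) · mol⁻¹ = kg⁻²·m⁻³·s⁵·A²·mol⁻¹.
Right side:
  S = kg⁻¹·m⁻²·s³·A².
  N = kg·m·s⁻².
  So N⁻¹ = kg⁻¹·m⁻¹·s².
  Ω = kg·m²·s⁻³·A⁻².
  W = kg·m²·s⁻³.
  So W⁻¹ = kg⁻¹·m⁻²·s³.
  Combining: A²·S·N⁻¹·Ω·mol⁻¹·W⁻¹ = A² · (kg⁻¹·m⁻²·s³·A²) · (kg⁻¹·m⁻¹·s²) · (kg·m²·s⁻³·A⁻²) · mol⁻¹ · (kg⁻¹·m⁻²·s³) = kg⁻²·m⁻³·s⁵·A²·mol⁻¹.
Both reduce to kg⁻²·m⁻³·s⁵·A²·mol⁻¹.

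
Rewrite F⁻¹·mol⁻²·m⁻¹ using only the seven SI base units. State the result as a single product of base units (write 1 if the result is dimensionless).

F = C/V (capacitance = charge per voltage),
    = A·s/(kg·m²·s⁻³·A⁻¹) (substituting C and V),
    = kg⁻¹·m⁻²·s⁴·A².
So F⁻¹ = kg·m²·s⁻⁴·A⁻².
Combining: F⁻¹·mol⁻²·m⁻¹ = (kg·m²·s⁻⁴·A⁻²) · mol⁻² · m⁻¹ = kg·m·s⁻⁴·A⁻²·mol⁻².

kg·m·s⁻⁴·A⁻²·mol⁻²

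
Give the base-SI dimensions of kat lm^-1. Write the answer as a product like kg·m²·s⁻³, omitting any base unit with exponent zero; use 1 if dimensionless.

kat = mol/s = s⁻¹·mol (catalytic activity).
lm = cd·sr = cd (luminous flux; sr is dimensionless).
So lm⁻¹ = cd⁻¹.
Combining: kat·lm⁻¹ = (s⁻¹·mol) · cd⁻¹ = s⁻¹·mol·cd⁻¹.

s⁻¹·mol·cd⁻¹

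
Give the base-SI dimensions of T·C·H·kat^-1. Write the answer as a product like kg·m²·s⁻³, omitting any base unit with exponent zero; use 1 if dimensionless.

kg²·m²·s⁻²·A⁻²·mol⁻¹

T = Wb/m² (flux density = flux per area),
    = kg·s⁻²·A⁻¹.
C = A·s = s·A (charge = current × time).
H = Wb/A (inductance = flux per current),
    = kg·m²·s⁻²·A⁻².
kat = mol/s = s⁻¹·mol (catalytic activity).
So kat⁻¹ = s·mol⁻¹.
Combining: T·C·H·kat⁻¹ = (kg·s⁻²·A⁻¹) · (s·A) · (kg·m²·s⁻²·A⁻²) · (s·mol⁻¹) = kg²·m²·s⁻²·A⁻²·mol⁻¹.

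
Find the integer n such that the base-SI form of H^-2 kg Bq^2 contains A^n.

4

H = kg·m²·s⁻²·A⁻².
So H⁻² = kg⁻²·m⁻⁴·s⁴·A⁴.
Bq = s⁻¹.
So Bq² = s⁻².
Combining: H⁻²·kg·Bq² = (kg⁻²·m⁻⁴·s⁴·A⁴) · kg · s⁻² = kg⁻¹·m⁻⁴·s²·A⁴.
The exponent of A is 4.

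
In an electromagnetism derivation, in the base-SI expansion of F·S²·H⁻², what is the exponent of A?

10

F = kg⁻¹·m⁻²·s⁴·A².
S = kg⁻¹·m⁻²·s³·A².
So S² = kg⁻²·m⁻⁴·s⁶·A⁴.
H = kg·m²·s⁻²·A⁻².
So H⁻² = kg⁻²·m⁻⁴·s⁴·A⁴.
Combining: F·S²·H⁻² = (kg⁻¹·m⁻²·s⁴·A²) · (kg⁻²·m⁻⁴·s⁶·A⁴) · (kg⁻²·m⁻⁴·s⁴·A⁴) = kg⁻⁵·m⁻¹⁰·s¹⁴·A¹⁰.
The exponent of A is 10.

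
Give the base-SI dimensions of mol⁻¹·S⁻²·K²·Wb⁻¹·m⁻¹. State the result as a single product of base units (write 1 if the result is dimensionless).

S = kg⁻¹·m⁻²·s³·A².
So S⁻² = kg²·m⁴·s⁻⁶·A⁻⁴.
Wb = kg·m²·s⁻²·A⁻¹.
So Wb⁻¹ = kg⁻¹·m⁻²·s²·A.
Combining: mol⁻¹·S⁻²·K²·Wb⁻¹·m⁻¹ = mol⁻¹ · (kg²·m⁴·s⁻⁶·A⁻⁴) · K² · (kg⁻¹·m⁻²·s²·A) · m⁻¹ = kg·m·s⁻⁴·A⁻³·K²·mol⁻¹.

kg·m·s⁻⁴·A⁻³·K²·mol⁻¹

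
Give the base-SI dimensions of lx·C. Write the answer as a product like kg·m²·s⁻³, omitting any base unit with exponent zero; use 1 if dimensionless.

lx = m⁻²·cd.
C = s·A.
Combining: lx·C = (m⁻²·cd) · (s·A) = m⁻²·s·A·cd.

m⁻²·s·A·cd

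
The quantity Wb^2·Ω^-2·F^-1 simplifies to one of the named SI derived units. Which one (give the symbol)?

Wb = V·s (flux: a volt is a weber per second),
    = kg·m²·s⁻²·A⁻¹.
So Wb² = kg²·m⁴·s⁻⁴·A⁻².
Ω = V/A (resistance = voltage per current),
    = kg·m²·s⁻³·A⁻².
So Ω⁻² = kg⁻²·m⁻⁴·s⁶·A⁴.
F = C/V (capacitance = charge per voltage),
    = A·s/(kg·m²·s⁻³·A⁻¹) (substituting C and V),
    = kg⁻¹·m⁻²·s⁴·A².
So F⁻¹ = kg·m²·s⁻⁴·A⁻².
Combining: Wb²·Ω⁻²·F⁻¹ = (kg²·m⁴·s⁻⁴·A⁻²) · (kg⁻²·m⁻⁴·s⁶·A⁴) · (kg·m²·s⁻⁴·A⁻²) = kg·m²·s⁻².
kg·m²·s⁻² is the base-SI form of the joule.

J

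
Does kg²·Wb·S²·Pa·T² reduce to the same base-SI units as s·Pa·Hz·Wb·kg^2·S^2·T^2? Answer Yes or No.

Yes

Left side:
  Wb = V·s (flux: a volt is a weber per second),
      = kg·m²·s⁻²·A⁻¹.
  S = 1/Ω (conductance is reciprocal resistance),
      = kg⁻¹·m⁻²·s³·A².
  So S² = kg⁻²·m⁻⁴·s⁶·A⁴.
  Pa = N/m² (pressure = force per area),
      = kg·m⁻¹·s⁻².
  T = Wb/m² (flux density = flux per area),
      = kg·s⁻²·A⁻¹.
  So T² = kg²·s⁻⁴·A⁻².
  Combining: kg²·Wb·S²·Pa·T² = kg² · (kg·m²·s⁻²·A⁻¹) · (kg⁻²·m⁻⁴·s⁶·A⁴) · (kg·m⁻¹·s⁻²) · (kg²·s⁻⁴·A⁻²) = kg⁴·m⁻³·s⁻²·A.
Right side:
  Pa = kg·m⁻¹·s⁻².
  Hz = s⁻¹.
  Wb = kg·m²·s⁻²·A⁻¹.
  S = kg⁻¹·m⁻²·s³·A².
  So S² = kg⁻²·m⁻⁴·s⁶·A⁴.
  T = kg·s⁻²·A⁻¹.
  So T² = kg²·s⁻⁴·A⁻².
  Combining: s·Pa·Hz·Wb·kg²·S²·T² = s · (kg·m⁻¹·s⁻²) · s⁻¹ · (kg·m²·s⁻²·A⁻¹) · kg² · (kg⁻²·m⁻⁴·s⁶·A⁴) · (kg²·s⁻⁴·A⁻²) = kg⁴·m⁻³·s⁻²·A.
Both reduce to kg⁴·m⁻³·s⁻²·A.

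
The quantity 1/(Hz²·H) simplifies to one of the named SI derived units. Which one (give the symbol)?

F

Hz = 1/s = s⁻¹ (frequency is cycles per second).
So Hz⁻² = s².
H = Wb/A (inductance = flux per current),
    = kg·m²·s⁻²·A⁻².
So H⁻¹ = kg⁻¹·m⁻²·s²·A².
Combining: Hz⁻²·H⁻¹ = s² · (kg⁻¹·m⁻²·s²·A²) = kg⁻¹·m⁻²·s⁴·A².
kg⁻¹·m⁻²·s⁴·A² is the base-SI form of the farad.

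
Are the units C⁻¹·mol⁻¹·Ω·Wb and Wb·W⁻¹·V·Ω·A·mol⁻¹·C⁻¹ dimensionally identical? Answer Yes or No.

Left side:
  C = A·s = s·A (charge = current × time).
  So C⁻¹ = s⁻¹·A⁻¹.
  Ω = V/A (resistance = voltage per current),
      = kg·m²·s⁻³·A⁻².
  Wb = V·s (flux: a volt is a weber per second),
      = kg·m²·s⁻²·A⁻¹.
  Combining: C⁻¹·mol⁻¹·Ω·Wb = (s⁻¹·A⁻¹) · mol⁻¹ · (kg·m²·s⁻³·A⁻²) · (kg·m²·s⁻²·A⁻¹) = kg²·m⁴·s⁻⁶·A⁻⁴·mol⁻¹.
Right side:
  Wb = kg·m²·s⁻²·A⁻¹.
  W = kg·m²·s⁻³.
  So W⁻¹ = kg⁻¹·m⁻²·s³.
  V = kg·m²·s⁻³·A⁻¹.
  Ω = kg·m²·s⁻³·A⁻².
  C = s·A.
  So C⁻¹ = s⁻¹·A⁻¹.
  Combining: Wb·W⁻¹·V·Ω·A·mol⁻¹·C⁻¹ = (kg·m²·s⁻²·A⁻¹) · (kg⁻¹·m⁻²·s³) · (kg·m²·s⁻³·A⁻¹) · (kg·m²·s⁻³·A⁻²) · A · mol⁻¹ · (s⁻¹·A⁻¹) = kg²·m⁴·s⁻⁶·A⁻⁴·mol⁻¹.
Both reduce to kg²·m⁴·s⁻⁶·A⁻⁴·mol⁻¹.

Yes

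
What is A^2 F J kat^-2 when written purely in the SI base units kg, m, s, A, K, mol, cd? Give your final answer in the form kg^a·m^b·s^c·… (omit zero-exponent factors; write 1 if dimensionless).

s⁴·A⁴·mol⁻²

F = C/V (capacitance = charge per voltage),
    = A·s/(kg·m²·s⁻³·A⁻¹) (substituting C and V),
    = kg⁻¹·m⁻²·s⁴·A².
J = N·m (work = force × distance),
    = kg·m²·s⁻².
kat = mol/s = s⁻¹·mol (catalytic activity).
So kat⁻² = s²·mol⁻².
Combining: A²·F·J·kat⁻² = A² · (kg⁻¹·m⁻²·s⁴·A²) · (kg·m²·s⁻²) · (s²·mol⁻²) = s⁴·A⁴·mol⁻².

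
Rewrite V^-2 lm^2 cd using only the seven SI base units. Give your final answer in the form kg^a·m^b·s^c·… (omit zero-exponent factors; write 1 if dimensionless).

V = kg·m²·s⁻³·A⁻¹.
So V⁻² = kg⁻²·m⁻⁴·s⁶·A².
lm = cd.
So lm² = cd².
Combining: V⁻²·lm²·cd = (kg⁻²·m⁻⁴·s⁶·A²) · cd² · cd = kg⁻²·m⁻⁴·s⁶·A²·cd³.

kg⁻²·m⁻⁴·s⁶·A²·cd³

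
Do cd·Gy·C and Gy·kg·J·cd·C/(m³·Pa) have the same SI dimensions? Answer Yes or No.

Left side:
  Gy = J/kg (absorbed dose = energy per mass),
      = m²·s⁻².
  C = A·s = s·A (charge = current × time).
  Combining: cd·Gy·C = cd · (m²·s⁻²) · (s·A) = m²·s⁻¹·A·cd.
Right side:
  Gy = m²·s⁻².
  J = kg·m²·s⁻².
  C = s·A.
  Pa = kg·m⁻¹·s⁻².
  So Pa⁻¹ = kg⁻¹·m·s².
  Combining: Gy·kg·m⁻³·J·cd·C·Pa⁻¹ = (m²·s⁻²) · kg · m⁻³ · (kg·m²·s⁻²) · cd · (s·A) · (kg⁻¹·m·s²) = kg·m²·s⁻¹·A·cd.
Left is m²·s⁻¹·A·cd; right is kg·m²·s⁻¹·A·cd — different.

No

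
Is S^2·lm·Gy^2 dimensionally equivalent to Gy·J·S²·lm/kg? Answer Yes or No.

Yes

Left side:
  S = kg⁻¹·m⁻²·s³·A².
  So S² = kg⁻²·m⁻⁴·s⁶·A⁴.
  lm = cd.
  Gy = m²·s⁻².
  So Gy² = m⁴·s⁻⁴.
  Combining: S²·lm·Gy² = (kg⁻²·m⁻⁴·s⁶·A⁴) · cd · (m⁴·s⁻⁴) = kg⁻²·s²·A⁴·cd.
Right side:
  Gy = J/kg (absorbed dose = energy per mass),
      = m²·s⁻².
  J = N·m (work = force × distance),
      = kg·m²·s⁻².
  S = 1/Ω (conductance is reciprocal resistance),
      = kg⁻¹·m⁻²·s³·A².
  So S² = kg⁻²·m⁻⁴·s⁶·A⁴.
  lm = cd·sr = cd (luminous flux; sr is dimensionless).
  Combining: Gy·kg⁻¹·J·S²·lm = (m²·s⁻²) · kg⁻¹ · (kg·m²·s⁻²) · (kg⁻²·m⁻⁴·s⁶·A⁴) · cd = kg⁻²·s²·A⁴·cd.
Both reduce to kg⁻²·s²·A⁴·cd.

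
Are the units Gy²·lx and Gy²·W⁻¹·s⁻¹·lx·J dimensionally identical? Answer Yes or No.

Yes

Left side:
  Gy = m²·s⁻².
  So Gy² = m⁴·s⁻⁴.
  lx = m⁻²·cd.
  Combining: Gy²·lx = (m⁴·s⁻⁴) · (m⁻²·cd) = m²·s⁻⁴·cd.
Right side:
  Gy = J/kg (absorbed dose = energy per mass),
      = m²·s⁻².
  So Gy² = m⁴·s⁻⁴.
  W = J/s (power = energy per time),
      = kg·m²·s⁻³.
  So W⁻¹ = kg⁻¹·m⁻²·s³.
  lx = lm/m² (illuminance = luminous flux per area),
      = m⁻²·cd.
  J = N·m (work = force × distance),
      = kg·m²·s⁻².
  Combining: Gy²·W⁻¹·s⁻¹·lx·J = (m⁴·s⁻⁴) · (kg⁻¹·m⁻²·s³) · s⁻¹ · (m⁻²·cd) · (kg·m²·s⁻²) = m²·s⁻⁴·cd.
Both reduce to m²·s⁻⁴·cd.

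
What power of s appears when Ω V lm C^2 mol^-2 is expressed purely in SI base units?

Ω = kg·m²·s⁻³·A⁻².
V = kg·m²·s⁻³·A⁻¹.
lm = cd.
C = s·A.
So C² = s²·A².
Combining: Ω·V·lm·C²·mol⁻² = (kg·m²·s⁻³·A⁻²) · (kg·m²·s⁻³·A⁻¹) · cd · (s²·A²) · mol⁻² = kg²·m⁴·s⁻⁴·A⁻¹·mol⁻²·cd.
The exponent of s is -4.

-4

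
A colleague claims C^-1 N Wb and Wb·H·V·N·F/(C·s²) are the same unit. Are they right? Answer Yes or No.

No

Left side:
  C = A·s = s·A (charge = current × time).
  So C⁻¹ = s⁻¹·A⁻¹.
  N = kg·m/s² = kg·m·s⁻² (force = mass × acceleration).
  Wb = V·s (flux: a volt is a weber per second),
      = kg·m²·s⁻²·A⁻¹.
  Combining: C⁻¹·N·Wb = (s⁻¹·A⁻¹) · (kg·m·s⁻²) · (kg·m²·s⁻²·A⁻¹) = kg²·m³·s⁻⁵·A⁻².
Right side:
  Wb = kg·m²·s⁻²·A⁻¹.
  H = kg·m²·s⁻²·A⁻².
  C = s·A.
  So C⁻¹ = s⁻¹·A⁻¹.
  V = kg·m²·s⁻³·A⁻¹.
  N = kg·m·s⁻².
  F = kg⁻¹·m⁻²·s⁴·A².
  Combining: Wb·H·C⁻¹·s⁻²·V·N·F = (kg·m²·s⁻²·A⁻¹) · (kg·m²·s⁻²·A⁻²) · (s⁻¹·A⁻¹) · s⁻² · (kg·m²·s⁻³·A⁻¹) · (kg·m·s⁻²) · (kg⁻¹·m⁻²·s⁴·A²) = kg³·m⁵·s⁻⁸·A⁻³.
Left is kg²·m³·s⁻⁵·A⁻²; right is kg³·m⁵·s⁻⁸·A⁻³ — different.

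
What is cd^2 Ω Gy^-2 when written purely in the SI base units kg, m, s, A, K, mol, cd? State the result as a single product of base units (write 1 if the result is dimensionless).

Ω = V/A (resistance = voltage per current),
    = kg·m²·s⁻³·A⁻².
Gy = J/kg (absorbed dose = energy per mass),
    = m²·s⁻².
So Gy⁻² = m⁻⁴·s⁴.
Combining: cd²·Ω·Gy⁻² = cd² · (kg·m²·s⁻³·A⁻²) · (m⁻⁴·s⁴) = kg·m⁻²·s·A⁻²·cd².

kg·m⁻²·s·A⁻²·cd²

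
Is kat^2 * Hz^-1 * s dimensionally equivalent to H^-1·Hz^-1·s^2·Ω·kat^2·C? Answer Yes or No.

No

Left side:
  kat = mol/s = s⁻¹·mol (catalytic activity).
  So kat² = s⁻²·mol².
  Hz = 1/s = s⁻¹ (frequency is cycles per second).
  So Hz⁻¹ = s.
  Combining: kat²·Hz⁻¹·s = (s⁻²·mol²) · s · s = mol².
Right side:
  H = Wb/A (inductance = flux per current),
      = kg·m²·s⁻²·A⁻².
  So H⁻¹ = kg⁻¹·m⁻²·s²·A².
  Hz = 1/s = s⁻¹ (frequency is cycles per second).
  So Hz⁻¹ = s.
  Ω = V/A (resistance = voltage per current),
      = kg·m²·s⁻³·A⁻².
  kat = mol/s = s⁻¹·mol (catalytic activity).
  So kat² = s⁻²·mol².
  C = A·s = s·A (charge = current × time).
  Combining: H⁻¹·Hz⁻¹·s²·Ω·kat²·C = (kg⁻¹·m⁻²·s²·A²) · s · s² · (kg·m²·s⁻³·A⁻²) · (s⁻²·mol²) · (s·A) = s·A·mol².
Left is mol²; right is s·A·mol² — different.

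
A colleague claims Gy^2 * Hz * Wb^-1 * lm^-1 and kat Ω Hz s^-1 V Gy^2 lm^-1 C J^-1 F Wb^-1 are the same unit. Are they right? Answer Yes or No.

No

Left side:
  Gy = J/kg (absorbed dose = energy per mass),
      = m²·s⁻².
  So Gy² = m⁴·s⁻⁴.
  Hz = 1/s = s⁻¹ (frequency is cycles per second).
  Wb = V·s (flux: a volt is a weber per second),
      = kg·m²·s⁻²·A⁻¹.
  So Wb⁻¹ = kg⁻¹·m⁻²·s²·A.
  lm = cd·sr = cd (luminous flux; sr is dimensionless).
  So lm⁻¹ = cd⁻¹.
  Combining: Gy²·Hz·Wb⁻¹·lm⁻¹ = (m⁴·s⁻⁴) · s⁻¹ · (kg⁻¹·m⁻²·s²·A) · cd⁻¹ = kg⁻¹·m²·s⁻³·A·cd⁻¹.
Right side:
  kat = s⁻¹·mol.
  Ω = kg·m²·s⁻³·A⁻².
  Hz = s⁻¹.
  V = kg·m²·s⁻³·A⁻¹.
  Gy = m²·s⁻².
  So Gy² = m⁴·s⁻⁴.
  lm = cd.
  So lm⁻¹ = cd⁻¹.
  C = s·A.
  J = kg·m²·s⁻².
  So J⁻¹ = kg⁻¹·m⁻²·s².
  F = kg⁻¹·m⁻²·s⁴·A².
  Wb = kg·m²·s⁻²·A⁻¹.
  So Wb⁻¹ = kg⁻¹·m⁻²·s²·A.
  Combining: kat·Ω·Hz·s⁻¹·V·Gy²·lm⁻¹·C·J⁻¹·F·Wb⁻¹ = (s⁻¹·mol) · (kg·m²·s⁻³·A⁻²) · s⁻¹ · s⁻¹ · (kg·m²·s⁻³·A⁻¹) · (m⁴·s⁻⁴) · cd⁻¹ · (s·A) · (kg⁻¹·m⁻²·s²) · (kg⁻¹·m⁻²·s⁴·A²) · (kg⁻¹·m⁻²·s²·A) = kg⁻¹·m²·s⁻⁴·A·mol·cd⁻¹.
Left is kg⁻¹·m²·s⁻³·A·cd⁻¹; right is kg⁻¹·m²·s⁻⁴·A·mol·cd⁻¹ — different.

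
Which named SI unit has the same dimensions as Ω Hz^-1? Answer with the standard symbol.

Ω = V/A (resistance = voltage per current),
    = kg·m²·s⁻³·A⁻².
Hz = 1/s = s⁻¹ (frequency is cycles per second).
So Hz⁻¹ = s.
Combining: Ω·Hz⁻¹ = (kg·m²·s⁻³·A⁻²) · s = kg·m²·s⁻²·A⁻².
kg·m²·s⁻²·A⁻² is the base-SI form of the henry.

H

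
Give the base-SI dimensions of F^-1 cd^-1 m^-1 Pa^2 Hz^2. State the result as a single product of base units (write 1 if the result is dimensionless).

kg³·m⁻¹·s⁻¹⁰·A⁻²·cd⁻¹

F = kg⁻¹·m⁻²·s⁴·A².
So F⁻¹ = kg·m²·s⁻⁴·A⁻².
Pa = kg·m⁻¹·s⁻².
So Pa² = kg²·m⁻²·s⁻⁴.
Hz = s⁻¹.
So Hz² = s⁻².
Combining: F⁻¹·cd⁻¹·m⁻¹·Pa²·Hz² = (kg·m²·s⁻⁴·A⁻²) · cd⁻¹ · m⁻¹ · (kg²·m⁻²·s⁻⁴) · s⁻² = kg³·m⁻¹·s⁻¹⁰·A⁻²·cd⁻¹.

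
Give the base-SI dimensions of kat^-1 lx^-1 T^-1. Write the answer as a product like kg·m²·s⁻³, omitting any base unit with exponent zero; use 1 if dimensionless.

kg⁻¹·m²·s³·A·mol⁻¹·cd⁻¹

kat = mol/s = s⁻¹·mol (catalytic activity).
So kat⁻¹ = s·mol⁻¹.
lx = lm/m² (illuminance = luminous flux per area),
    = m⁻²·cd.
So lx⁻¹ = m²·cd⁻¹.
T = Wb/m² (flux density = flux per area),
    = kg·s⁻²·A⁻¹.
So T⁻¹ = kg⁻¹·s²·A.
Combining: kat⁻¹·lx⁻¹·T⁻¹ = (s·mol⁻¹) · (m²·cd⁻¹) · (kg⁻¹·s²·A) = kg⁻¹·m²·s³·A·mol⁻¹·cd⁻¹.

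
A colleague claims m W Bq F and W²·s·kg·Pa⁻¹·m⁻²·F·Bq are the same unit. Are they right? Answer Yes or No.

No

Left side:
  W = kg·m²·s⁻³.
  Bq = s⁻¹.
  F = kg⁻¹·m⁻²·s⁴·A².
  Combining: m·W·Bq·F = m · (kg·m²·s⁻³) · s⁻¹ · (kg⁻¹·m⁻²·s⁴·A²) = m·A².
Right side:
  W = J/s (power = energy per time),
      = kg·m²·s⁻³.
  So W² = kg²·m⁴·s⁻⁶.
  Pa = N/m² (pressure = force per area),
      = kg·m⁻¹·s⁻².
  So Pa⁻¹ = kg⁻¹·m·s².
  F = C/V (capacitance = charge per voltage),
      = A·s/(kg·m²·s⁻³·A⁻¹) (substituting C and V),
      = kg⁻¹·m⁻²·s⁴·A².
  Bq = 1/s = s⁻¹ (activity is decays per second).
  Combining: W²·s·kg·Pa⁻¹·m⁻²·F·Bq = (kg²·m⁴·s⁻⁶) · s · kg · (kg⁻¹·m·s²) · m⁻² · (kg⁻¹·m⁻²·s⁴·A²) · s⁻¹ = kg·m·A².
Left is m·A²; right is kg·m·A² — different.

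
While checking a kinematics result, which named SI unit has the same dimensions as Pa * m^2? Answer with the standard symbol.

N

Pa = N/m² (pressure = force per area),
    = kg·m⁻¹·s⁻².
Combining: Pa·m² = (kg·m⁻¹·s⁻²) · m² = kg·m·s⁻².
kg·m·s⁻² is the base-SI form of the newton.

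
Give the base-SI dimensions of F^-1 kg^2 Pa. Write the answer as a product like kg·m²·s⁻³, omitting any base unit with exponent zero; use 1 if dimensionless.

kg⁴·m·s⁻⁶·A⁻²

F = C/V (capacitance = charge per voltage),
    = A·s/(kg·m²·s⁻³·A⁻¹) (substituting C and V),
    = kg⁻¹·m⁻²·s⁴·A².
So F⁻¹ = kg·m²·s⁻⁴·A⁻².
Pa = N/m² (pressure = force per area),
    = kg·m⁻¹·s⁻².
Combining: F⁻¹·kg²·Pa = (kg·m²·s⁻⁴·A⁻²) · kg² · (kg·m⁻¹·s⁻²) = kg⁴·m·s⁻⁶·A⁻².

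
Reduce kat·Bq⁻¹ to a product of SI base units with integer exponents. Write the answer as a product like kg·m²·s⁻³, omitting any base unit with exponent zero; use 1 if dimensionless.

kat = s⁻¹·mol.
Bq = s⁻¹.
So Bq⁻¹ = s.
Combining: kat·Bq⁻¹ = (s⁻¹·mol) · s = mol.

mol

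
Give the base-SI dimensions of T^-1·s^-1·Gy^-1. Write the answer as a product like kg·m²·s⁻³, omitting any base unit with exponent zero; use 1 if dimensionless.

kg⁻¹·m⁻²·s³·A

T = Wb/m² (flux density = flux per area),
    = kg·s⁻²·A⁻¹.
So T⁻¹ = kg⁻¹·s²·A.
Gy = J/kg (absorbed dose = energy per mass),
    = m²·s⁻².
So Gy⁻¹ = m⁻²·s².
Combining: T⁻¹·s⁻¹·Gy⁻¹ = (kg⁻¹·s²·A) · s⁻¹ · (m⁻²·s²) = kg⁻¹·m⁻²·s³·A.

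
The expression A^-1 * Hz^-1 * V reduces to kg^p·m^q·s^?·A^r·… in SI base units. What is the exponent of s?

-2

Hz = s⁻¹.
So Hz⁻¹ = s.
V = kg·m²·s⁻³·A⁻¹.
Combining: A⁻¹·Hz⁻¹·V = A⁻¹ · s · (kg·m²·s⁻³·A⁻¹) = kg·m²·s⁻²·A⁻².
The exponent of s is -2.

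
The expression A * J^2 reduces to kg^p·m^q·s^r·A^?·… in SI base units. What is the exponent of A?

1

J = N·m (work = force × distance),
    = kg·m²·s⁻².
So J² = kg²·m⁴·s⁻⁴.
Combining: A·J² = A · (kg²·m⁴·s⁻⁴) = kg²·m⁴·s⁻⁴·A.
The exponent of A is 1.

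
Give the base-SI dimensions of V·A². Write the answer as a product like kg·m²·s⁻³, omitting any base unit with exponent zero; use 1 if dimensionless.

V = kg·m²·s⁻³·A⁻¹.
Combining: V·A² = (kg·m²·s⁻³·A⁻¹) · A² = kg·m²·s⁻³·A.

kg·m²·s⁻³·A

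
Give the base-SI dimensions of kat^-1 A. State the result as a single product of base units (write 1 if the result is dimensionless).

s·A·mol⁻¹

kat = mol/s = s⁻¹·mol (catalytic activity).
So kat⁻¹ = s·mol⁻¹.
Combining: kat⁻¹·A = (s·mol⁻¹) · A = s·A·mol⁻¹.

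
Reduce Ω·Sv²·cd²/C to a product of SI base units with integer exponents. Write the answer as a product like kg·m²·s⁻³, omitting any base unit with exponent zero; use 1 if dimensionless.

Ω = V/A (resistance = voltage per current),
    = kg·m²·s⁻³·A⁻².
C = A·s = s·A (charge = current × time).
So C⁻¹ = s⁻¹·A⁻¹.
Sv = J/kg (equivalent dose = energy per mass),
    = m²·s⁻².
So Sv² = m⁴·s⁻⁴.
Combining: Ω·C⁻¹·Sv²·cd² = (kg·m²·s⁻³·A⁻²) · (s⁻¹·A⁻¹) · (m⁴·s⁻⁴) · cd² = kg·m⁶·s⁻⁸·A⁻³·cd².

kg·m⁶·s⁻⁸·A⁻³·cd²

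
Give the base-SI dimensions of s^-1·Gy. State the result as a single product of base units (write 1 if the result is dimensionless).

m²·s⁻³

Gy = J/kg (absorbed dose = energy per mass),
    = m²·s⁻².
Combining: s⁻¹·Gy = s⁻¹ · (m²·s⁻²) = m²·s⁻³.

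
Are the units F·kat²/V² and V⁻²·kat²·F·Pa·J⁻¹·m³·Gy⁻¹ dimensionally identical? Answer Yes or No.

Left side:
  F = kg⁻¹·m⁻²·s⁴·A².
  V = kg·m²·s⁻³·A⁻¹.
  So V⁻² = kg⁻²·m⁻⁴·s⁶·A².
  kat = s⁻¹·mol.
  So kat² = s⁻²·mol².
  Combining: F·V⁻²·kat² = (kg⁻¹·m⁻²·s⁴·A²) · (kg⁻²·m⁻⁴·s⁶·A²) · (s⁻²·mol²) = kg⁻³·m⁻⁶·s⁸·A⁴·mol².
Right side:
  V = kg·m²·s⁻³·A⁻¹.
  So V⁻² = kg⁻²·m⁻⁴·s⁶·A².
  kat = s⁻¹·mol.
  So kat² = s⁻²·mol².
  F = kg⁻¹·m⁻²·s⁴·A².
  Pa = kg·m⁻¹·s⁻².
  J = kg·m²·s⁻².
  So J⁻¹ = kg⁻¹·m⁻²·s².
  Gy = m²·s⁻².
  So Gy⁻¹ = m⁻²·s².
  Combining: V⁻²·kat²·F·Pa·J⁻¹·m³·Gy⁻¹ = (kg⁻²·m⁻⁴·s⁶·A²) · (s⁻²·mol²) · (kg⁻¹·m⁻²·s⁴·A²) · (kg·m⁻¹·s⁻²) · (kg⁻¹·m⁻²·s²) · m³ · (m⁻²·s²) = kg⁻³·m⁻⁸·s¹⁰·A⁴·mol².
Left is kg⁻³·m⁻⁶·s⁸·A⁴·mol²; right is kg⁻³·m⁻⁸·s¹⁰·A⁴·mol² — different.

No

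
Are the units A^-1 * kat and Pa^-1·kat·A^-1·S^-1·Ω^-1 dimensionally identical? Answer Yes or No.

Left side:
  kat = s⁻¹·mol.
  Combining: A⁻¹·kat = A⁻¹ · (s⁻¹·mol) = s⁻¹·A⁻¹·mol.
Right side:
  Pa = N/m² (pressure = force per area),
      = kg·m⁻¹·s⁻².
  So Pa⁻¹ = kg⁻¹·m·s².
  kat = mol/s = s⁻¹·mol (catalytic activity).
  S = 1/Ω (conductance is reciprocal resistance),
      = kg⁻¹·m⁻²·s³·A².
  So S⁻¹ = kg·m²·s⁻³·A⁻².
  Ω = V/A (resistance = voltage per current),
      = kg·m²·s⁻³·A⁻².
  So Ω⁻¹ = kg⁻¹·m⁻²·s³·A².
  Combining: Pa⁻¹·kat·A⁻¹·S⁻¹·Ω⁻¹ = (kg⁻¹·m·s²) · (s⁻¹·mol) · A⁻¹ · (kg·m²·s⁻³·A⁻²) · (kg⁻¹·m⁻²·s³·A²) = kg⁻¹·m·s·A⁻¹·mol.
Left is s⁻¹·A⁻¹·mol; right is kg⁻¹·m·s·A⁻¹·mol — different.

No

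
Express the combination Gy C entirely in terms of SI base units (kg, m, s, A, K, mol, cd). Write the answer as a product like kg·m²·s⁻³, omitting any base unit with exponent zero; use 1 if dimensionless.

Gy = J/kg (absorbed dose = energy per mass),
    = m²·s⁻².
C = A·s = s·A (charge = current × time).
Combining: Gy·C = (m²·s⁻²) · (s·A) = m²·s⁻¹·A.

m²·s⁻¹·A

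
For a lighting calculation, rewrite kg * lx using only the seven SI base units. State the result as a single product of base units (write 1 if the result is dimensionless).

kg·m⁻²·cd

lx = lm/m² (illuminance = luminous flux per area),
    = m⁻²·cd.
Combining: kg·lx = kg · (m⁻²·cd) = kg·m⁻²·cd.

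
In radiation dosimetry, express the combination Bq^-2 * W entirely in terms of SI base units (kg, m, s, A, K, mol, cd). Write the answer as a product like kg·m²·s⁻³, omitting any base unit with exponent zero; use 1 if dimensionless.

kg·m²·s⁻¹

Bq = 1/s = s⁻¹ (activity is decays per second).
So Bq⁻² = s².
W = J/s (power = energy per time),
    = kg·m²·s⁻³.
Combining: Bq⁻²·W = s² · (kg·m²·s⁻³) = kg·m²·s⁻¹.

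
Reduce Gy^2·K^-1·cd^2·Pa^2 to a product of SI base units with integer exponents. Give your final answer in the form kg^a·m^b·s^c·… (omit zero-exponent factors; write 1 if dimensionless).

kg²·m²·s⁻⁸·K⁻¹·cd²

Gy = J/kg (absorbed dose = energy per mass),
    = m²·s⁻².
So Gy² = m⁴·s⁻⁴.
Pa = N/m² (pressure = force per area),
    = kg·m⁻¹·s⁻².
So Pa² = kg²·m⁻²·s⁻⁴.
Combining: Gy²·K⁻¹·cd²·Pa² = (m⁴·s⁻⁴) · K⁻¹ · cd² · (kg²·m⁻²·s⁻⁴) = kg²·m²·s⁻⁸·K⁻¹·cd².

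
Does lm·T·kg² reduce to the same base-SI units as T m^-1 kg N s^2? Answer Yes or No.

No

Left side:
  lm = cd.
  T = kg·s⁻²·A⁻¹.
  Combining: lm·T·kg² = cd · (kg·s⁻²·A⁻¹) · kg² = kg³·s⁻²·A⁻¹·cd.
Right side:
  T = Wb/m² (flux density = flux per area),
      = kg·s⁻²·A⁻¹.
  N = kg·m/s² = kg·m·s⁻² (force = mass × acceleration).
  Combining: T·m⁻¹·kg·N·s² = (kg·s⁻²·A⁻¹) · m⁻¹ · kg · (kg·m·s⁻²) · s² = kg³·s⁻²·A⁻¹.
Left is kg³·s⁻²·A⁻¹·cd; right is kg³·s⁻²·A⁻¹ — different.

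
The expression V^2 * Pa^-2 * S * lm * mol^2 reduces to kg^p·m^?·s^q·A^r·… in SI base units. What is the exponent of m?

V = kg·m²·s⁻³·A⁻¹.
So V² = kg²·m⁴·s⁻⁶·A⁻².
Pa = kg·m⁻¹·s⁻².
So Pa⁻² = kg⁻²·m²·s⁴.
S = kg⁻¹·m⁻²·s³·A².
lm = cd.
Combining: V²·Pa⁻²·S·lm·mol² = (kg²·m⁴·s⁻⁶·A⁻²) · (kg⁻²·m²·s⁴) · (kg⁻¹·m⁻²·s³·A²) · cd · mol² = kg⁻¹·m⁴·s·mol²·cd.
The exponent of m is 4.

4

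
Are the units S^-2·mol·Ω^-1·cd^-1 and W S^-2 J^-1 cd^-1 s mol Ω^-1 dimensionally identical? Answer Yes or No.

Yes

Left side:
  S = kg⁻¹·m⁻²·s³·A².
  So S⁻² = kg²·m⁴·s⁻⁶·A⁻⁴.
  Ω = kg·m²·s⁻³·A⁻².
  So Ω⁻¹ = kg⁻¹·m⁻²·s³·A².
  Combining: S⁻²·mol·Ω⁻¹·cd⁻¹ = (kg²·m⁴·s⁻⁶·A⁻⁴) · mol · (kg⁻¹·m⁻²·s³·A²) · cd⁻¹ = kg·m²·s⁻³·A⁻²·mol·cd⁻¹.
Right side:
  W = J/s (power = energy per time),
      = kg·m²·s⁻³.
  S = 1/Ω (conductance is reciprocal resistance),
      = kg⁻¹·m⁻²·s³·A².
  So S⁻² = kg²·m⁴·s⁻⁶·A⁻⁴.
  J = N·m (work = force × distance),
      = kg·m²·s⁻².
  So J⁻¹ = kg⁻¹·m⁻²·s².
  Ω = V/A (resistance = voltage per current),
      = kg·m²·s⁻³·A⁻².
  So Ω⁻¹ = kg⁻¹·m⁻²·s³·A².
  Combining: W·S⁻²·J⁻¹·cd⁻¹·s·mol·Ω⁻¹ = (kg·m²·s⁻³) · (kg²·m⁴·s⁻⁶·A⁻⁴) · (kg⁻¹·m⁻²·s²) · cd⁻¹ · s · mol · (kg⁻¹·m⁻²·s³·A²) = kg·m²·s⁻³·A⁻²·mol·cd⁻¹.
Both reduce to kg·m²·s⁻³·A⁻²·mol·cd⁻¹.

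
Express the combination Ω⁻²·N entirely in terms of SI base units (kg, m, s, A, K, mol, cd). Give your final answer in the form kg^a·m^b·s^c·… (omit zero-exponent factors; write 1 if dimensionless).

Ω = V/A (resistance = voltage per current),
    = kg·m²·s⁻³·A⁻².
So Ω⁻² = kg⁻²·m⁻⁴·s⁶·A⁴.
N = kg·m/s² = kg·m·s⁻² (force = mass × acceleration).
Combining: Ω⁻²·N = (kg⁻²·m⁻⁴·s⁶·A⁴) · (kg·m·s⁻²) = kg⁻¹·m⁻³·s⁴·A⁴.

kg⁻¹·m⁻³·s⁴·A⁴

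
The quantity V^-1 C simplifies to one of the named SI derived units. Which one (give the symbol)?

F

V = W/A (potential = power per current),
    = kg·m²·s⁻³·A⁻¹.
So V⁻¹ = kg⁻¹·m⁻²·s³·A.
C = A·s = s·A (charge = current × time).
Combining: V⁻¹·C = (kg⁻¹·m⁻²·s³·A) · (s·A) = kg⁻¹·m⁻²·s⁴·A².
kg⁻¹·m⁻²·s⁴·A² is the base-SI form of the farad.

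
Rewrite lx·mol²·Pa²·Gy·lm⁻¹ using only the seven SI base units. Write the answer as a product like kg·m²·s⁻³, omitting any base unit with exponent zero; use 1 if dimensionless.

kg²·m⁻²·s⁻⁶·mol²

lx = m⁻²·cd.
Pa = kg·m⁻¹·s⁻².
So Pa² = kg²·m⁻²·s⁻⁴.
Gy = m²·s⁻².
lm = cd.
So lm⁻¹ = cd⁻¹.
Combining: lx·mol²·Pa²·Gy·lm⁻¹ = (m⁻²·cd) · mol² · (kg²·m⁻²·s⁻⁴) · (m²·s⁻²) · cd⁻¹ = kg²·m⁻²·s⁻⁶·mol².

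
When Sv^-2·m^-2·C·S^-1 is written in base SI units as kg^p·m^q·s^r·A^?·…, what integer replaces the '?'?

-1

Sv = m²·s⁻².
So Sv⁻² = m⁻⁴·s⁴.
C = s·A.
S = kg⁻¹·m⁻²·s³·A².
So S⁻¹ = kg·m²·s⁻³·A⁻².
Combining: Sv⁻²·m⁻²·C·S⁻¹ = (m⁻⁴·s⁴) · m⁻² · (s·A) · (kg·m²·s⁻³·A⁻²) = kg·m⁻⁴·s²·A⁻¹.
The exponent of A is -1.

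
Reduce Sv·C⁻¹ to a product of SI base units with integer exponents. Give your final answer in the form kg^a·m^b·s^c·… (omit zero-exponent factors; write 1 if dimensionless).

m²·s⁻³·A⁻¹

Sv = m²·s⁻².
C = s·A.
So C⁻¹ = s⁻¹·A⁻¹.
Combining: Sv·C⁻¹ = (m²·s⁻²) · (s⁻¹·A⁻¹) = m²·s⁻³·A⁻¹.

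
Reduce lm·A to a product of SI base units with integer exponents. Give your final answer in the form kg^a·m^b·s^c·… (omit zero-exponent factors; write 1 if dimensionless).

A·cd

lm = cd·sr = cd (luminous flux; sr is dimensionless).
Combining: lm·A = cd · A = A·cd.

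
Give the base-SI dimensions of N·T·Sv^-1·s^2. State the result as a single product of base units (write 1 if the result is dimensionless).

N = kg·m·s⁻².
T = kg·s⁻²·A⁻¹.
Sv = m²·s⁻².
So Sv⁻¹ = m⁻²·s².
Combining: N·T·Sv⁻¹·s² = (kg·m·s⁻²) · (kg·s⁻²·A⁻¹) · (m⁻²·s²) · s² = kg²·m⁻¹·A⁻¹.

kg²·m⁻¹·A⁻¹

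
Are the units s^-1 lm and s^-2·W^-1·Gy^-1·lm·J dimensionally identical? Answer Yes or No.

No

Left side:
  lm = cd.
  Combining: s⁻¹·lm = s⁻¹ · cd = s⁻¹·cd.
Right side:
  W = J/s (power = energy per time),
      = kg·m²·s⁻³.
  So W⁻¹ = kg⁻¹·m⁻²·s³.
  Gy = J/kg (absorbed dose = energy per mass),
      = m²·s⁻².
  So Gy⁻¹ = m⁻²·s².
  lm = cd·sr = cd (luminous flux; sr is dimensionless).
  J = N·m (work = force × distance),
      = kg·m²·s⁻².
  Combining: s⁻²·W⁻¹·Gy⁻¹·lm·J = s⁻² · (kg⁻¹·m⁻²·s³) · (m⁻²·s²) · cd · (kg·m²·s⁻²) = m⁻²·s·cd.
Left is s⁻¹·cd; right is m⁻²·s·cd — different.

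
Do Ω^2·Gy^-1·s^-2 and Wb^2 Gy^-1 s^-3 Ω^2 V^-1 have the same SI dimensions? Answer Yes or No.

Left side:
  Ω = V/A (resistance = voltage per current),
      = kg·m²·s⁻³·A⁻².
  So Ω² = kg²·m⁴·s⁻⁶·A⁻⁴.
  Gy = J/kg (absorbed dose = energy per mass),
      = m²·s⁻².
  So Gy⁻¹ = m⁻²·s².
  Combining: Ω²·Gy⁻¹·s⁻² = (kg²·m⁴·s⁻⁶·A⁻⁴) · (m⁻²·s²) · s⁻² = kg²·m²·s⁻⁶·A⁻⁴.
Right side:
  Wb = V·s (flux: a volt is a weber per second),
      = kg·m²·s⁻²·A⁻¹.
  So Wb² = kg²·m⁴·s⁻⁴·A⁻².
  Gy = J/kg (absorbed dose = energy per mass),
      = m²·s⁻².
  So Gy⁻¹ = m⁻²·s².
  Ω = V/A (resistance = voltage per current),
      = kg·m²·s⁻³·A⁻².
  So Ω² = kg²·m⁴·s⁻⁶·A⁻⁴.
  V = W/A (potential = power per current),
      = kg·m²·s⁻³·A⁻¹.
  So V⁻¹ = kg⁻¹·m⁻²·s³·A.
  Combining: Wb²·Gy⁻¹·s⁻³·Ω²·V⁻¹ = (kg²·m⁴·s⁻⁴·A⁻²) · (m⁻²·s²) · s⁻³ · (kg²·m⁴·s⁻⁶·A⁻⁴) · (kg⁻¹·m⁻²·s³·A) = kg³·m⁴·s⁻⁸·A⁻⁵.
Left is kg²·m²·s⁻⁶·A⁻⁴; right is kg³·m⁴·s⁻⁸·A⁻⁵ — different.

No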